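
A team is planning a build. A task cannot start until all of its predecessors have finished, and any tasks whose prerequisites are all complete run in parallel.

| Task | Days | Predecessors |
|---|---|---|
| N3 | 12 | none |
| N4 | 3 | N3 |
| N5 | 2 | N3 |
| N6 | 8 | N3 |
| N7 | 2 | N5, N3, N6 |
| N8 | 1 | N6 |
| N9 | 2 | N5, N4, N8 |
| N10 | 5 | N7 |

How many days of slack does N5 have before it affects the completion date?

N3→N6→N7→N10 = 12+8+2+5 = 27 sets the makespan at 27 days.
Longest path through N5: 21 days (earliest finish 14, latest finish 20).
Slack of N5 = 18 − 12 = 6 days.

6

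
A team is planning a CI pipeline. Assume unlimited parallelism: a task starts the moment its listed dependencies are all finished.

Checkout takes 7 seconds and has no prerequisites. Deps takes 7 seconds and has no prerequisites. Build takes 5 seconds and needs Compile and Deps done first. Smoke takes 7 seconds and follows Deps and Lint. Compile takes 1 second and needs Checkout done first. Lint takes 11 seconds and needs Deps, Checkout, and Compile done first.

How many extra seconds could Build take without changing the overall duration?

Critical path: Checkout→Compile→Lint→Smoke = 7+1+11+7 = 26, so the finish is 26 seconds.
Build finishes as early as 13 and must finish by 26.
Float = 26 − 13 = 13.

13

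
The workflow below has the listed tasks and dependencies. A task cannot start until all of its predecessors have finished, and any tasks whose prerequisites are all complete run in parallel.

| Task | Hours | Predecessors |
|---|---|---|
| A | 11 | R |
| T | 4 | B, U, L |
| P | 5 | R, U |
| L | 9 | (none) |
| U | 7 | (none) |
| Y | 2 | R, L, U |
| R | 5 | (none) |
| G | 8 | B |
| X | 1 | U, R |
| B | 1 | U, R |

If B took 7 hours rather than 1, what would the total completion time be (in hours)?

Baseline: U→B→G = 7+1+8 = 16 → 16 hours.
B lies on that path, so at 7 hours the path becomes 22 hours.
The critical path is still U→B→G; finish is now 22 hours.

22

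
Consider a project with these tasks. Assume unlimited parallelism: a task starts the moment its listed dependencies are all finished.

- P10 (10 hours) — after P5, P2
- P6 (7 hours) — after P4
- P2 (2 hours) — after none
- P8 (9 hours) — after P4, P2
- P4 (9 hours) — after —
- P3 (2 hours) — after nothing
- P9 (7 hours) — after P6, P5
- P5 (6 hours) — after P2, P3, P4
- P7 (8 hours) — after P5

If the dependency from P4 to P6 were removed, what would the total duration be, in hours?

25

Before: longest chain P4→P5→P10 = 9+6+10 = 25, finish 25.
Without P4→P6, P6's earliest start moves from 9 to 0.
The longest chain is now P4→P5→P10 = 9+6+10 = 25, so the plan takes 25 hours.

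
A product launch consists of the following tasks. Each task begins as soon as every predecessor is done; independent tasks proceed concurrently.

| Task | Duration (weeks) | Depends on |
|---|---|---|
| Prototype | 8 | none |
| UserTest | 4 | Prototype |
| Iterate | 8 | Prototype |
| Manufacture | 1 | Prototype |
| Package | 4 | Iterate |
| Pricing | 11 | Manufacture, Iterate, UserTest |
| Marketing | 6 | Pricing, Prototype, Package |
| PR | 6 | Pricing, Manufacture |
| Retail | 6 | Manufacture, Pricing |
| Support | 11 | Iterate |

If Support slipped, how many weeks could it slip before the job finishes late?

6

Critical path: Prototype→Iterate→Pricing→Marketing = 8+8+11+6 = 33, so the finish is 33 weeks.
Support finishes as early as 27 and must finish by 33.
So Support can slip 33 − 27 = 6 weeks.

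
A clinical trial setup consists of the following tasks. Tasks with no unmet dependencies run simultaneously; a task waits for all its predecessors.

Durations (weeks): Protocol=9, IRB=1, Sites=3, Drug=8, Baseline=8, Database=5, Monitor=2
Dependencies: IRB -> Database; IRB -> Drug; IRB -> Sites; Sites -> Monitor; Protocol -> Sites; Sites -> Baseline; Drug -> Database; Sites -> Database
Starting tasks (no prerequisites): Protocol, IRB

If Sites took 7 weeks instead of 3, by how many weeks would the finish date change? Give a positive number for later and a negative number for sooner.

Actual critical path: Protocol→Sites→Baseline = 9+3+8 = 20 ⇒ 20 weeks.
Sites lies on that path, so at 7 weeks the path becomes 24 weeks.
No other chain overtakes it, so the finish is 24 weeks.
Change in finish: 24 − 20 = +4 weeks.

4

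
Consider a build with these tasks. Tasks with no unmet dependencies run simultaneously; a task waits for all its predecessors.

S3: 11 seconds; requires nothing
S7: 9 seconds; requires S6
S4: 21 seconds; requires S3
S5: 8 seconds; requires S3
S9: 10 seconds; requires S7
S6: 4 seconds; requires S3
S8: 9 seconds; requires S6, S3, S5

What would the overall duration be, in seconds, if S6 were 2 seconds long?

As given, the longest chain is S3→S6→S7→S9 = 11+4+9+10 = 34, so the finish is 34 seconds.
S6 is on the critical path; changing it to 2 makes that path 32 seconds.
New critical path: S3→S4 = 11+21 = 32 ⇒ 32 seconds.

32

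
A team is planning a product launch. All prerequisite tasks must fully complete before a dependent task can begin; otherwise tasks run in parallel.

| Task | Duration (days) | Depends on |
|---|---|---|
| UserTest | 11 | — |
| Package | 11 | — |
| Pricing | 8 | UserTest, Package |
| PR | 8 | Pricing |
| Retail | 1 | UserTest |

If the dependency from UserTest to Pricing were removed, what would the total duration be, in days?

With the dependency in place, UserTest→Pricing→PR = 11+8+8 = 27 sets the finish at 27 days.
Dropping UserTest→Pricing doesn't change Pricing's earliest start (11); another predecessor still binds.
New critical path: Package→Pricing→PR = 11+8+8 = 27 ⇒ 27 days.

27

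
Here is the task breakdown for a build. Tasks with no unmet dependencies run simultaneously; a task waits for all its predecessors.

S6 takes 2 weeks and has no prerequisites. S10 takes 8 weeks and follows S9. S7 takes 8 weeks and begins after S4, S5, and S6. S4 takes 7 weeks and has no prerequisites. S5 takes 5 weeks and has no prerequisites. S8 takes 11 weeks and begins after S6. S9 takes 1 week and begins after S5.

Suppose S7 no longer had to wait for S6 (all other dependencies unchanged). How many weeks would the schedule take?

15

Original critical path: S4→S7 = 7+8 = 15 ⇒ 15 weeks.
Dropping S6→S7 doesn't change S7's earliest start (7); another predecessor still binds.
The longest chain is now S4→S7 = 7+8 = 15, so the schedule takes 15 weeks.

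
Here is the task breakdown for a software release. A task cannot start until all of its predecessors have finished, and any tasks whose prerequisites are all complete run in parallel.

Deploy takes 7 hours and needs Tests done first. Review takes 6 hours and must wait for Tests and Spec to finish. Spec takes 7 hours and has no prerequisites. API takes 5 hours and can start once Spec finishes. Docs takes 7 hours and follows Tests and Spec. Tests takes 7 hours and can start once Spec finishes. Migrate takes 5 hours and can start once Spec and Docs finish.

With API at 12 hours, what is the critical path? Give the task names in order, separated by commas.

Actual critical path: Spec→Tests→Docs→Migrate = 7+7+7+5 = 26 ⇒ 26 hours.
The longest path through API is only 12 hours, so API has float 14.
That remains the longest chain; total 26 hours.

Spec, Tests, Docs, Migrate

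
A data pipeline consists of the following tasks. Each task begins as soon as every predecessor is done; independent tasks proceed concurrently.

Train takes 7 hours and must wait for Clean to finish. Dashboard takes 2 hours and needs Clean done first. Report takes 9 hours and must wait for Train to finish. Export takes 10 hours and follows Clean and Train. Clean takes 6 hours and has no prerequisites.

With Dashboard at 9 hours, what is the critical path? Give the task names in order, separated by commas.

Clean, Train, Export

Actual critical path: Clean→Train→Export = 6+7+10 = 23 ⇒ 23 hours.
The longest path through Dashboard is only 8 hours, so Dashboard has float 15.
That remains the longest chain; total 23 hours.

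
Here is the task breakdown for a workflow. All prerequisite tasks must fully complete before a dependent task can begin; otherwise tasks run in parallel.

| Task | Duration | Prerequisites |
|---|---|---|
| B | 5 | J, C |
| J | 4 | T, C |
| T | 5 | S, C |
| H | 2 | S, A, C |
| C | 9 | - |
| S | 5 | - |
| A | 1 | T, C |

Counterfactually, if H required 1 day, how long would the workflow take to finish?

23

The binding path is C→T→J→B = 9+5+4+5 = 23; finish at 23 days.
The longest path through H is only 17 days, so H has float 6.
That remains the longest chain; total 23 days.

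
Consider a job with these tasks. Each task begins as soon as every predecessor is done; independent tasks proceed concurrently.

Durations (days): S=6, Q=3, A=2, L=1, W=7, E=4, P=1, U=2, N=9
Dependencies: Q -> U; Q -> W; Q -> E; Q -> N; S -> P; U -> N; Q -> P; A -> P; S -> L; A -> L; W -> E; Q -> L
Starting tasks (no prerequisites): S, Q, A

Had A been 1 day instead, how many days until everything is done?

As given, the longest chain is Q→W→E = 3+7+4 = 14, so the finish is 14 days.
The longest path through A is only 3 days, so A has float 11.
No other chain overtakes it, so the finish is 14 days.

14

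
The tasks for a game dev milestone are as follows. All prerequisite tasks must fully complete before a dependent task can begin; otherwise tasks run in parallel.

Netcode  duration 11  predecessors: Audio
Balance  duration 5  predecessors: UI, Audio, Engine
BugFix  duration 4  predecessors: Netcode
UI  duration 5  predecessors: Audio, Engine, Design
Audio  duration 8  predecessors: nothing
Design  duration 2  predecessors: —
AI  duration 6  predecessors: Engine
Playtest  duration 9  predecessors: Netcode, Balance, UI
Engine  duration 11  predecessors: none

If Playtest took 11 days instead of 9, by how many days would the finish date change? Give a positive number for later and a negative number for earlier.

2

The binding path is Engine→UI→Balance→Playtest = 11+5+5+9 = 30; finish at 30 days.
Since Playtest is critical, the +2 change carries straight to that chain (now 32 days).
The critical path is still Engine→UI→Balance→Playtest; finish is now 32 days.
Change in finish: 32 − 30 = +2 days.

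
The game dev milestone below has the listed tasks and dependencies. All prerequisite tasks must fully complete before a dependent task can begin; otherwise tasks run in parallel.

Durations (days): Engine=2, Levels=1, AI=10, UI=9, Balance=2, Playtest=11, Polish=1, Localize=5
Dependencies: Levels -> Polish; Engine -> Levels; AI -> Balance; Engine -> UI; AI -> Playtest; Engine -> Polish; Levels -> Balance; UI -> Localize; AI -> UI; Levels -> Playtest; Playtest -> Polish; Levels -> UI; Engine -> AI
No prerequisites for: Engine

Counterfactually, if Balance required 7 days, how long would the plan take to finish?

As given, the longest chain is Engine→AI→UI→Localize = 2+10+9+5 = 26, so the finish is 26 days.
Balance is off the critical path — its longest chain is 14 days, giving 12 of slack.
That remains the longest chain; total 26 days.

26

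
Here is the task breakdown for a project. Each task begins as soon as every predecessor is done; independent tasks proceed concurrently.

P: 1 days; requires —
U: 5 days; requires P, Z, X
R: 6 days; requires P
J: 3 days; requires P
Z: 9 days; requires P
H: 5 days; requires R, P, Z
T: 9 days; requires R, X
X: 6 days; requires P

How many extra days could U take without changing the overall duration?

The longest chain is P→R→T = 1+6+9 = 16; overall finish 16 days.
The longest chain containing U totals 15 days.
So U can slip 16 − 15 = 1 day.

1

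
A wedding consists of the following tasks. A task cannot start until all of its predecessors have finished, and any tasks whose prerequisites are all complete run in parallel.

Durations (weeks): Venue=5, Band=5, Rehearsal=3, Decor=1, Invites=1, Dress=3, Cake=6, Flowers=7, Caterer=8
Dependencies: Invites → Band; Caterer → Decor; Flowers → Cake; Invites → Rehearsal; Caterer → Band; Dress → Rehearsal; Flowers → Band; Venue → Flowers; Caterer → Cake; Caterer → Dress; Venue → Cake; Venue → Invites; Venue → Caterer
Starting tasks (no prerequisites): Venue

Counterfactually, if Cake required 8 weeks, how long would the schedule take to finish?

21

As given, the longest chain is Venue→Caterer→Cake = 5+8+6 = 19, so the finish is 19 weeks.
Since Cake is critical, the +2 change carries straight to that chain (now 21 weeks).
The critical path is still Venue→Caterer→Cake; finish is now 21 weeks.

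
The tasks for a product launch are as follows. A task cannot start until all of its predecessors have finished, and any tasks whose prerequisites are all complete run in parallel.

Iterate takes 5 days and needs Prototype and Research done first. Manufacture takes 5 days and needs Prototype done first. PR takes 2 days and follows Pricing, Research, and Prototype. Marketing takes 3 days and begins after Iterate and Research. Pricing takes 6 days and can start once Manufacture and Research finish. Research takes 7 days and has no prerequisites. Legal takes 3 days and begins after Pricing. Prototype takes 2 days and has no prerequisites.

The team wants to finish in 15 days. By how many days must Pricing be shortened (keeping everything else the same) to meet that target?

1

Current finish: 16 days; target: 15.
Pricing is on every critical path, so each day cut from Pricing cuts the finish by one (this holds down to a finish of 15).
Need 16 − 15 = 1 day off Pricing → Pricing becomes 5 days, finish becomes 15.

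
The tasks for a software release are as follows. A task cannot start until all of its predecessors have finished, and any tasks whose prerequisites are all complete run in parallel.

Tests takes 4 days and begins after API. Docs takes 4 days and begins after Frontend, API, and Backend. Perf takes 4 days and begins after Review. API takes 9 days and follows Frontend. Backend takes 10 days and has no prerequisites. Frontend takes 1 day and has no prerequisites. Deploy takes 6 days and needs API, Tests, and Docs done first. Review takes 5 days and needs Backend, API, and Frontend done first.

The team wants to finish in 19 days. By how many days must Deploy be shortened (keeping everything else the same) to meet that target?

1

Current finish: 20 days; target: 19.
Deploy is on every critical path, so each day cut from Deploy cuts the finish by one (this holds down to a finish of 19).
Need 20 − 19 = 1 day off Deploy → Deploy becomes 5 days, finish becomes 19.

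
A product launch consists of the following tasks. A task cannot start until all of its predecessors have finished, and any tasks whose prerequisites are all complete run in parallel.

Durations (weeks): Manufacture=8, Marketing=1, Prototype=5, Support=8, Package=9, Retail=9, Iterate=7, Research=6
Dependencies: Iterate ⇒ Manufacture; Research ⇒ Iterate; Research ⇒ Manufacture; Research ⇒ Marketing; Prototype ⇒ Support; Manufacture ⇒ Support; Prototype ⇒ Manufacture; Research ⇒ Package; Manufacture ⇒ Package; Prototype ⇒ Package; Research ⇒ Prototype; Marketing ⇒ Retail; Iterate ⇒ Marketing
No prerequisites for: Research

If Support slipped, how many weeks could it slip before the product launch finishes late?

Critical path: Research→Iterate→Manufacture→Package = 6+7+8+9 = 30, so the finish is 30 weeks.
The longest chain containing Support totals 29 weeks.
So Support can slip 30 − 29 = 1 week.

1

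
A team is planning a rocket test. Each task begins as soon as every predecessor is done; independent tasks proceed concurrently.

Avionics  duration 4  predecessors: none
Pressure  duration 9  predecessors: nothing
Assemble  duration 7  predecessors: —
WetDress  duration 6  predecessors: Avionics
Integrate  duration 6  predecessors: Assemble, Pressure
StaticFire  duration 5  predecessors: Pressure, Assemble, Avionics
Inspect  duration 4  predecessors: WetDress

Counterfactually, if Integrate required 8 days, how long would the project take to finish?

17

Baseline: Pressure→Integrate = 9+6 = 15 → 15 days.
Integrate is on the critical path; changing it to 8 makes that path 17 days.
No other chain overtakes it, so the finish is 17 days.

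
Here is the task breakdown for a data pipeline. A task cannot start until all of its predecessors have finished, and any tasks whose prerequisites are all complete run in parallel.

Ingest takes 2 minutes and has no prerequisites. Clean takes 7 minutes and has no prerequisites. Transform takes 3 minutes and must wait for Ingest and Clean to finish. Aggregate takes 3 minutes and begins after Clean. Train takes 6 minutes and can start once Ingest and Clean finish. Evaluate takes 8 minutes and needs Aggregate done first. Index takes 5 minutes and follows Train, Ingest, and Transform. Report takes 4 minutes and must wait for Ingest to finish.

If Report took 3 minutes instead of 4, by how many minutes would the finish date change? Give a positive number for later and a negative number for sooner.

Critical path before the change: Clean→Aggregate→Evaluate = 7+3+8 = 18 giving 18 minutes.
The longest path through Report is only 6 minutes, so Report has float 12.
The critical path is still Clean→Aggregate→Evaluate; finish is now 18 minutes.
Change in finish: 18 − 18 = +0 minutes.

0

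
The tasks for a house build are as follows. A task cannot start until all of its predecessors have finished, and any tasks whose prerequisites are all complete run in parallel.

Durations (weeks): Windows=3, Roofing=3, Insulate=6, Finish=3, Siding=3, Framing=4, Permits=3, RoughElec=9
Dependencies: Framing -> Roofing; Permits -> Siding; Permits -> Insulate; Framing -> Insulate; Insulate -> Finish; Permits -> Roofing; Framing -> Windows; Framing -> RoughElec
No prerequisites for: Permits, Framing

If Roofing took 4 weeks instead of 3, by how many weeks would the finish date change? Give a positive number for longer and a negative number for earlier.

Baseline: Framing→RoughElec = 4+9 = 13 → 13 weeks.
Roofing has 6 weeks of float (longest path through it is 7).
The critical path is still Framing→RoughElec; finish is now 13 weeks.
Change in finish: 13 − 13 = +0 weeks.

0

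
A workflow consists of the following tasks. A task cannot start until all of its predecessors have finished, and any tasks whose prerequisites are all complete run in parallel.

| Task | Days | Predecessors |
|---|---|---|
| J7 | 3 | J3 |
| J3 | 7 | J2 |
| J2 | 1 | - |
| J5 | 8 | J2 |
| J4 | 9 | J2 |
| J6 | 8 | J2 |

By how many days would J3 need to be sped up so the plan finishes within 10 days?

Current finish: 11 days; target: 10.
J3 is on every critical path, so each day cut from J3 cuts the finish by one (this holds down to a finish of 10).
Need 11 − 10 = 1 day off J3 → J3 becomes 6 days, finish becomes 10.

1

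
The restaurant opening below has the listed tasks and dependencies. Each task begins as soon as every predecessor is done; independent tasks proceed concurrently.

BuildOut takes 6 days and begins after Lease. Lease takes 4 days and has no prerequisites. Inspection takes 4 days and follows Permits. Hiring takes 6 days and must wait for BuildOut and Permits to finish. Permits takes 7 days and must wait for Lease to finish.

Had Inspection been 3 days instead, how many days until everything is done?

17

Actual critical path: Lease→Permits→Hiring = 4+7+6 = 17 ⇒ 17 days.
The longest path through Inspection is only 15 days, so Inspection has float 2.
The critical path is still Lease→Permits→Hiring; finish is now 17 days.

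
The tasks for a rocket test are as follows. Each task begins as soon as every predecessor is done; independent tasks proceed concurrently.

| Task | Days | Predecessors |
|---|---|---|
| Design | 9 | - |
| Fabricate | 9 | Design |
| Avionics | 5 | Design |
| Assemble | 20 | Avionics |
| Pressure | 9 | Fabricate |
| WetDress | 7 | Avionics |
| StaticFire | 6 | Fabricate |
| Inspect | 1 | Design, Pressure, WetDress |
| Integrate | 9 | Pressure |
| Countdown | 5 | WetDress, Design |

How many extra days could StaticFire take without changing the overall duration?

Design→Fabricate→Pressure→Integrate = 9+9+9+9 = 36 sets the makespan at 36 days.
The longest chain containing StaticFire totals 24 days.
Slack of StaticFire = 30 − 18 = 12 days.

12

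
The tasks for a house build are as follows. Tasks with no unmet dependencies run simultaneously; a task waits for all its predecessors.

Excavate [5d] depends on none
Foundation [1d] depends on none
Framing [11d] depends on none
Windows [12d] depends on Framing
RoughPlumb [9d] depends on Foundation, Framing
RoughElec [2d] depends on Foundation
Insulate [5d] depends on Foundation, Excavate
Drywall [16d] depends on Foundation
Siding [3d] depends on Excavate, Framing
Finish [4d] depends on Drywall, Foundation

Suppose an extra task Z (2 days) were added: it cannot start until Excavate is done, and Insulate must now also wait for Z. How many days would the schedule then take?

Originally the schedule takes 23 days.
With Z inserted, Insulate now waits for max(Foundation, Excavate, Z).
New critical path: Framing→Windows = 11+12 = 23 ⇒ 23 days.

23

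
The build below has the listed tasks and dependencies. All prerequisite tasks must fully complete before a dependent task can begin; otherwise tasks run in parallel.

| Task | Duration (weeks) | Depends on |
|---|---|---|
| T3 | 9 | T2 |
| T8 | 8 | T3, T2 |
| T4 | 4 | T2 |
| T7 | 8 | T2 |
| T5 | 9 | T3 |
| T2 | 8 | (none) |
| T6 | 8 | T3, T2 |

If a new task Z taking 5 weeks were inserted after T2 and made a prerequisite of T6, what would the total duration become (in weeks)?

Originally the job takes 26 weeks.
With Z inserted, T6 now waits for max(T3, T2, Z).
New critical path: T2→T3→T5 = 8+9+9 = 26 ⇒ 26 weeks.

26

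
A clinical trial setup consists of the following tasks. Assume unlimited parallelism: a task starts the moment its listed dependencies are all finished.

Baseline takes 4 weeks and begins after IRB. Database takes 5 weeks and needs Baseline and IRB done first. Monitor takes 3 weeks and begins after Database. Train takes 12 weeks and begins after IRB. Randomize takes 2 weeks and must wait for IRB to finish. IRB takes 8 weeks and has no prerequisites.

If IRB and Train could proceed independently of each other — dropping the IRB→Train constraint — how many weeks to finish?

20

Before: longest chain IRB→Train = 8+12 = 20, finish 20.
Without IRB→Train, Train's earliest start moves from 8 to 0.
New critical path: IRB→Baseline→Database→Monitor = 8+4+5+3 = 20 ⇒ 20 weeks.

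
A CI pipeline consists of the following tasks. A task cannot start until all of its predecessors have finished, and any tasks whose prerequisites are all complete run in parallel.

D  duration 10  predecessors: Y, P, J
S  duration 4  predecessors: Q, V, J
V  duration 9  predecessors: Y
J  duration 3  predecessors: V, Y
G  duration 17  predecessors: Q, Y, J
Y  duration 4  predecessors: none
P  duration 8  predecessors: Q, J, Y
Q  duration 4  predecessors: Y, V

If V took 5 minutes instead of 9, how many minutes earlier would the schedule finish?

Critical path before the change: Y→V→Q→P→D = 4+9+4+8+10 = 35 giving 35 minutes.
V lies on that path, so at 5 minutes the path becomes 31 minutes.
That remains the longest chain; total 31 minutes.
Change in finish: 31 − 35 = -4 minutes.

4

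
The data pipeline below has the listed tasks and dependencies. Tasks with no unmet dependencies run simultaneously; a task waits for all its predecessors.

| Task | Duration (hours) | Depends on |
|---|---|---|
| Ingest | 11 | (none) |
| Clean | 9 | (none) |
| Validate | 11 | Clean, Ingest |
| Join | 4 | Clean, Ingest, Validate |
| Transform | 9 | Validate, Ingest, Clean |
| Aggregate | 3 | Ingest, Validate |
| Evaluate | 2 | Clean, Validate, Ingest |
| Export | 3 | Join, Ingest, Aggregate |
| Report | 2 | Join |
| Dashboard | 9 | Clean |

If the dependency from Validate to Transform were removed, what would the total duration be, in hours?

With the dependency in place, Ingest→Validate→Transform = 11+11+9 = 31 sets the finish at 31 hours.
Without Validate→Transform, Transform's earliest start moves from 22 to 11.
New critical path: Ingest→Validate→Join→Export = 11+11+4+3 = 29 ⇒ 29 hours.

29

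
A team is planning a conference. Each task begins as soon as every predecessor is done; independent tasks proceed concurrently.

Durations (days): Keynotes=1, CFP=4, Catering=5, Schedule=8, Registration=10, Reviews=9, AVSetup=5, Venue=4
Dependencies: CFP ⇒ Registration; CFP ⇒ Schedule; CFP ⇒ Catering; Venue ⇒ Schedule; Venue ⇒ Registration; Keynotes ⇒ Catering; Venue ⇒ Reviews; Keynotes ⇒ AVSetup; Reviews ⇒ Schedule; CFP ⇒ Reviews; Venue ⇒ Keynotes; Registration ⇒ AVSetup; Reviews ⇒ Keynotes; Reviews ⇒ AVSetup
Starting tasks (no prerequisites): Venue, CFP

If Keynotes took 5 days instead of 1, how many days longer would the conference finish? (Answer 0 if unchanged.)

2

As given, the longest chain is Venue→Reviews→Schedule = 4+9+8 = 21, so the finish is 21 days.
Keynotes has 2 days of float (longest path through it is 19).
The binding chain switches to Venue→Reviews→Keynotes→Catering = 4+9+5+5 = 23; finish 23 days.
Change in finish: 23 − 21 = +2 days.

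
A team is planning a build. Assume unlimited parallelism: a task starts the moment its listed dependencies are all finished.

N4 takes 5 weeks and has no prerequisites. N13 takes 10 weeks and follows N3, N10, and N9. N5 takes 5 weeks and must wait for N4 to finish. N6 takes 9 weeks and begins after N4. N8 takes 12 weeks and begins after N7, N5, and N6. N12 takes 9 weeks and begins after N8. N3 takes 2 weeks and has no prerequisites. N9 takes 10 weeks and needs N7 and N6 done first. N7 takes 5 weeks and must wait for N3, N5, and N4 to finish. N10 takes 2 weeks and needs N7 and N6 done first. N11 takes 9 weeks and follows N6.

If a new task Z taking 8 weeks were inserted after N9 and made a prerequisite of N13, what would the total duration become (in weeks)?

Originally the project takes 36 weeks.
With Z inserted, N13 now waits for max(N3, N10, N9, Z).
New critical path: N4→N5→N7→N9→Z→N13 = 5+5+5+10+8+10 = 43 ⇒ 43 weeks.

43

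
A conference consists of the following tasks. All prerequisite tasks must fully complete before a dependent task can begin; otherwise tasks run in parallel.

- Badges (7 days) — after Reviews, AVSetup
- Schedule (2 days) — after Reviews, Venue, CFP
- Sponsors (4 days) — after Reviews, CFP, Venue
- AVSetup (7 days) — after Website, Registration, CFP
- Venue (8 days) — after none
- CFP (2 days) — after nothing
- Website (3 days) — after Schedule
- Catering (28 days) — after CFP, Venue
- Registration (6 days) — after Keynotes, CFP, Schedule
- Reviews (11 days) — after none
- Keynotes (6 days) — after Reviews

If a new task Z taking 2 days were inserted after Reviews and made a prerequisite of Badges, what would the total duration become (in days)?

Originally the conference takes 37 days.
With Z inserted, Badges now waits for max(Reviews, AVSetup, Z).
New critical path: Reviews→Keynotes→Registration→AVSetup→Badges = 11+6+6+7+7 = 37 ⇒ 37 days.

37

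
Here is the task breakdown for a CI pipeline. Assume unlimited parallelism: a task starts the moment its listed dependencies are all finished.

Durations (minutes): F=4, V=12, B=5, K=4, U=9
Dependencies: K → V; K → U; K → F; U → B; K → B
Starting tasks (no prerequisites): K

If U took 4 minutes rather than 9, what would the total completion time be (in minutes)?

As given, the longest chain is K→U→B = 4+9+5 = 18, so the finish is 18 minutes.
U lies on that path, so at 4 minutes the path becomes 13 minutes.
Now K→V = 4+12 = 16 is longest, so the finish becomes 16 minutes.

16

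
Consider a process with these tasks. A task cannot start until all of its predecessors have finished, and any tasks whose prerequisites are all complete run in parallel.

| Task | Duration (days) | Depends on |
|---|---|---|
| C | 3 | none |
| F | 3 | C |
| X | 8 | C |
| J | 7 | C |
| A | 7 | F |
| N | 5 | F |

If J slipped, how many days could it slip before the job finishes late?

Critical path: C→F→A = 3+3+7 = 13, so the finish is 13 days.
Longest path through J: 10 days (earliest finish 10, latest finish 13).
Slack of J = 6 − 3 = 3 days.

3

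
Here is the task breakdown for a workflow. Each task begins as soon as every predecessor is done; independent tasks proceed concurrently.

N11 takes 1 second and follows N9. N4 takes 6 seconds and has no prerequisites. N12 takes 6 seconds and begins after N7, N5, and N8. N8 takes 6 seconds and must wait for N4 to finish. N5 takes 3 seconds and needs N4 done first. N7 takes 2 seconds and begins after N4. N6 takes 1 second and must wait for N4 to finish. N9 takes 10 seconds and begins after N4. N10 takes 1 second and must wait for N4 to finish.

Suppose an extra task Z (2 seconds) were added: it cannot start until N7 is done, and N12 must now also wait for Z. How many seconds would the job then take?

Originally the job takes 18 seconds.
With Z inserted, N12 now waits for max(N7, N5, N8, Z).
New critical path: N4→N8→N12 = 6+6+6 = 18 ⇒ 18 seconds.

18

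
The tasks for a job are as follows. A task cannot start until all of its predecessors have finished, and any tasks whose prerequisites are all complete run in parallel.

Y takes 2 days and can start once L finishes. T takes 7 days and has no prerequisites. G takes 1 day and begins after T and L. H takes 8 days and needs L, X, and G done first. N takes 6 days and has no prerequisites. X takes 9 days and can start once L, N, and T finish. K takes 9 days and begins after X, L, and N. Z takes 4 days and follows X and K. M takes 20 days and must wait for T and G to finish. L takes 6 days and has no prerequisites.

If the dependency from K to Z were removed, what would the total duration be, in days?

28

Original critical path: T→X→K→Z = 7+9+9+4 = 29 ⇒ 29 days.
Without K→Z, Z's earliest start moves from 25 to 16.
New critical path: T→G→M = 7+1+20 = 28 ⇒ 28 days.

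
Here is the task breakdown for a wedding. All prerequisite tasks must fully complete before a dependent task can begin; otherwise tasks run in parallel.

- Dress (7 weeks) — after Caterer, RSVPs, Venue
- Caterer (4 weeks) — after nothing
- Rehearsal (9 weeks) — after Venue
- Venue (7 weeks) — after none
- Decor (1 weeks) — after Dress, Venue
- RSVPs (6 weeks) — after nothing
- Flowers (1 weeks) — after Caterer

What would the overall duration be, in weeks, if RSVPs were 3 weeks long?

Actual critical path: Venue→Rehearsal = 7+9 = 16 ⇒ 16 weeks.
The longest path through RSVPs is only 14 weeks, so RSVPs has float 2.
The critical path is still Venue→Rehearsal; finish is now 16 weeks.

16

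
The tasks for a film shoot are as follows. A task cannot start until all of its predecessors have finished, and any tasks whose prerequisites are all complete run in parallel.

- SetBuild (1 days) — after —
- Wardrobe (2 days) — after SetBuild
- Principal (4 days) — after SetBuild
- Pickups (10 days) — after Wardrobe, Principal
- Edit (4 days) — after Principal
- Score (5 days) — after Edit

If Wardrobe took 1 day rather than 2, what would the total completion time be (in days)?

15

Critical path before the change: SetBuild→Principal→Pickups = 1+4+10 = 15 giving 15 days.
Wardrobe is off the critical path — its longest chain is 13 days, giving 2 of slack.
The critical path is still SetBuild→Principal→Pickups; finish is now 15 days.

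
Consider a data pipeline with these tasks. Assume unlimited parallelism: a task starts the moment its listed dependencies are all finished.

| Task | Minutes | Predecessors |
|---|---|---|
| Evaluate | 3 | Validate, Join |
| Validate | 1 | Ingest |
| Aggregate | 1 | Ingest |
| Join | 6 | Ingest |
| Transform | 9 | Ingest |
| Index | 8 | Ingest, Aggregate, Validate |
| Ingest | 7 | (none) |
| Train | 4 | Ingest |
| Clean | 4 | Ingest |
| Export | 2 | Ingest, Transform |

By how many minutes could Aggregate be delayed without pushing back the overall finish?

Ingest→Transform→Export = 7+9+2 = 18 sets the makespan at 18 minutes.
Aggregate finishes as early as 8 and must finish by 10.
So Aggregate can slip 10 − 8 = 2 minutes.

2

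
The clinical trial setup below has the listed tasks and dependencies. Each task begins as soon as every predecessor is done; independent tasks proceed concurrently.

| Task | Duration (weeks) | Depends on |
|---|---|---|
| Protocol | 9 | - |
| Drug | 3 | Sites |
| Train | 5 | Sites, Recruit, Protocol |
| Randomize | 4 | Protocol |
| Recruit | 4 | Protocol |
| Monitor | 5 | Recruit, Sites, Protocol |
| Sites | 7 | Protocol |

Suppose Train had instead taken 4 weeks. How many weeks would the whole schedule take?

Actual critical path: Protocol→Sites→Train = 9+7+5 = 21 ⇒ 21 weeks.
Train lies on that path, so at 4 weeks the path becomes 20 weeks.
New critical path: Protocol→Sites→Monitor = 9+7+5 = 21 ⇒ 21 weeks.

21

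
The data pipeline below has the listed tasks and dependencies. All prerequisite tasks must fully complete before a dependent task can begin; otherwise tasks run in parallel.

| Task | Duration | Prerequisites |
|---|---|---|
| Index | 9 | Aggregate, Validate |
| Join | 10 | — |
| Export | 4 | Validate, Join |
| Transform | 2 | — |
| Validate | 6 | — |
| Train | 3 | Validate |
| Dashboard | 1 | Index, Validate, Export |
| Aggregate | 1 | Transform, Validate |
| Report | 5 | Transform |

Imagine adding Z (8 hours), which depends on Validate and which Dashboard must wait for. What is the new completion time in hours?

Originally the job takes 17 hours.
With Z inserted, Dashboard now waits for max(Index, Validate, Export, Z).
New critical path: Validate→Aggregate→Index→Dashboard = 6+1+9+1 = 17 ⇒ 17 hours.

17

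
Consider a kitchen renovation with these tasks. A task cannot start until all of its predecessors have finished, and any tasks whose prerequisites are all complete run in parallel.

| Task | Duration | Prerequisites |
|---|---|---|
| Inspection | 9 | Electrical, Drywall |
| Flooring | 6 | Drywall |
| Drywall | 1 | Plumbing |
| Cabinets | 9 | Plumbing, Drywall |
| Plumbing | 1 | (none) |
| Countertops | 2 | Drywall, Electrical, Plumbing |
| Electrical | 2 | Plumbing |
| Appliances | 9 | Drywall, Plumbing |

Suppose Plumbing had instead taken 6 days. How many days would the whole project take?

17

As given, the longest chain is Plumbing→Electrical→Inspection = 1+2+9 = 12, so the finish is 12 days.
Plumbing lies on that path, so at 6 days the path becomes 17 days.
That remains the longest chain; total 17 days.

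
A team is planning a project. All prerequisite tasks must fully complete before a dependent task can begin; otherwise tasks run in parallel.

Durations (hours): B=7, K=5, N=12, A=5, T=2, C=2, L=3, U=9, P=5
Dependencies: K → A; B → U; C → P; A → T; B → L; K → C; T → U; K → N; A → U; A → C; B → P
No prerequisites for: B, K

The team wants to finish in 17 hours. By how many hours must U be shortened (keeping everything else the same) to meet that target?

Current finish: 21 hours; target: 17.
U is on every critical path, so each hour cut from U cuts the finish by one (this holds down to a finish of 17).
Need 21 − 17 = 4 hours off U → U becomes 5 hours, finish becomes 17.

4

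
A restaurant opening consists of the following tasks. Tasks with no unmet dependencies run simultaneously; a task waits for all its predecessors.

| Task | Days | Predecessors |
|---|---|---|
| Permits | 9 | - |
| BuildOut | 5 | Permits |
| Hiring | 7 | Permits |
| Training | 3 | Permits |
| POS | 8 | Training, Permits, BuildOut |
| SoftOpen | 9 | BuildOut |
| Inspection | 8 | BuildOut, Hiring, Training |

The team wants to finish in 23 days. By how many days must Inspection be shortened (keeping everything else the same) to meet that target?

1

Current finish: 24 days; target: 23.
Inspection is on every critical path, so each day cut from Inspection cuts the finish by one (this holds down to a finish of 23).
Need 24 − 23 = 1 day off Inspection → Inspection becomes 7 days, finish becomes 23.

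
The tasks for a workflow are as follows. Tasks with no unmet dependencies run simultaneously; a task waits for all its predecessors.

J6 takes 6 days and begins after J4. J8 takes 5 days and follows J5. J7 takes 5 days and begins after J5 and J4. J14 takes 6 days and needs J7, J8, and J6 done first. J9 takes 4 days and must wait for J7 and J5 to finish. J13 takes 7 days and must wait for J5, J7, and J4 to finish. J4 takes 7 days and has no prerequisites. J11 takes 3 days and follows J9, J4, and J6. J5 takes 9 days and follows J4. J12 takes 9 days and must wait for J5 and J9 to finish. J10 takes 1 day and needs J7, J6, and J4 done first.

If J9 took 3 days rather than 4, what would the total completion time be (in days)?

33

Baseline: J4→J5→J7→J9→J12 = 7+9+5+4+9 = 34 → 34 days.
J9 lies on that path, so at 3 days the path becomes 33 days.
The critical path is still J4→J5→J7→J9→J12; finish is now 33 days.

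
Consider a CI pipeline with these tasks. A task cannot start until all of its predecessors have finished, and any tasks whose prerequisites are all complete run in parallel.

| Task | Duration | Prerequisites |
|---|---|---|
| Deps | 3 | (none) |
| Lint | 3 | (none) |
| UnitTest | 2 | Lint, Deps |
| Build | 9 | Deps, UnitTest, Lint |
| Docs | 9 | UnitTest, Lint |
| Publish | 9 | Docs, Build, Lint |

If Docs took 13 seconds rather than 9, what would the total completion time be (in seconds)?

27

Critical path before the change: Lint→UnitTest→Docs→Publish = 3+2+9+9 = 23 giving 23 seconds.
Since Docs is critical, the +4 change carries straight to that chain (now 27 seconds).
New critical path: Deps→UnitTest→Docs→Publish = 3+2+13+9 = 27 ⇒ 27 seconds.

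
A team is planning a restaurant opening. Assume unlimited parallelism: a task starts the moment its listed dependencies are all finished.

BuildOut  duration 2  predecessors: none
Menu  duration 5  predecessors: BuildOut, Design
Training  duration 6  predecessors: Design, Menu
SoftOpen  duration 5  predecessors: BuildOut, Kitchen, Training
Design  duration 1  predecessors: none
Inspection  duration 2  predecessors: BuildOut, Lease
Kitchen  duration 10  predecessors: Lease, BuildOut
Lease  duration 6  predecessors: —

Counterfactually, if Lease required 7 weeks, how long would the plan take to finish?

Baseline: Lease→Kitchen→SoftOpen = 6+10+5 = 21 → 21 weeks.
Lease is on the critical path; changing it to 7 makes that path 22 weeks.
No other chain overtakes it, so the finish is 22 weeks.

22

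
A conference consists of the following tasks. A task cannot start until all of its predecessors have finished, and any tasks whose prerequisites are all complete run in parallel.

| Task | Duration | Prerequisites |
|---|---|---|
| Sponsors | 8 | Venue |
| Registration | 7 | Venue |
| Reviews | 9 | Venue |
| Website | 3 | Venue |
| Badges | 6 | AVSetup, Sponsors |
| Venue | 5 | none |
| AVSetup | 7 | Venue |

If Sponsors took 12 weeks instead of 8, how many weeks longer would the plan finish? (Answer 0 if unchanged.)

4

Actual critical path: Venue→Sponsors→Badges = 5+8+6 = 19 ⇒ 19 weeks.
Sponsors lies on that path, so at 12 weeks the path becomes 23 weeks.
The critical path is still Venue→Sponsors→Badges; finish is now 23 weeks.
Change in finish: 23 − 19 = +4 weeks.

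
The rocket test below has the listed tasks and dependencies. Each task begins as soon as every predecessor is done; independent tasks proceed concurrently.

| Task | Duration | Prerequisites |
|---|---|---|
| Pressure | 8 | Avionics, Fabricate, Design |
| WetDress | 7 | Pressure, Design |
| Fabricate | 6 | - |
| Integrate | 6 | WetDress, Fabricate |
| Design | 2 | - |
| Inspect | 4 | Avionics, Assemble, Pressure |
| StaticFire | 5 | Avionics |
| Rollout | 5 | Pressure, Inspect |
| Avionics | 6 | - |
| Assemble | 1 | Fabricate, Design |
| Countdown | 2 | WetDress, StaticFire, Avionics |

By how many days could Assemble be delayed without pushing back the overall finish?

Critical path: Fabricate→Pressure→WetDress→Integrate = 6+8+7+6 = 27, so the finish is 27 days.
Longest path through Assemble: 16 days (earliest finish 7, latest finish 18).
Slack of Assemble = 17 − 6 = 11 days.

11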